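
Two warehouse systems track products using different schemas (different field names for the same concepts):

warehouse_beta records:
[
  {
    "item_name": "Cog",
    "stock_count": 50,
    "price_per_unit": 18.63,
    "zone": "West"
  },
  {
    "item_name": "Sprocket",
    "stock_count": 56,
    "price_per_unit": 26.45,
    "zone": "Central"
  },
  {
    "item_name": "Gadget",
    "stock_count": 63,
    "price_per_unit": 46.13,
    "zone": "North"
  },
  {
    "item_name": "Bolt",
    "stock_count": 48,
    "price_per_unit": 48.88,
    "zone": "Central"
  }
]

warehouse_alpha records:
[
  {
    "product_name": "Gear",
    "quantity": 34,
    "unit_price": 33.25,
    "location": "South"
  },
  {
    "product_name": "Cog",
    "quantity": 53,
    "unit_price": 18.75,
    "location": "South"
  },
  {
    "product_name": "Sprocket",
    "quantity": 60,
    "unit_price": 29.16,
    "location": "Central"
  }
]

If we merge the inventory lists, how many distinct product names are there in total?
5

Schema mapping: "item_name" (warehouse_beta) = "product_name" (warehouse_alpha) = product name

Products in warehouse_beta: ['Bolt', 'Cog', 'Gadget', 'Sprocket']
Products in warehouse_alpha: ['Cog', 'Gear', 'Sprocket']

Union (unique products): ['Bolt', 'Cog', 'Gadget', 'Gear', 'Sprocket']
Count: 5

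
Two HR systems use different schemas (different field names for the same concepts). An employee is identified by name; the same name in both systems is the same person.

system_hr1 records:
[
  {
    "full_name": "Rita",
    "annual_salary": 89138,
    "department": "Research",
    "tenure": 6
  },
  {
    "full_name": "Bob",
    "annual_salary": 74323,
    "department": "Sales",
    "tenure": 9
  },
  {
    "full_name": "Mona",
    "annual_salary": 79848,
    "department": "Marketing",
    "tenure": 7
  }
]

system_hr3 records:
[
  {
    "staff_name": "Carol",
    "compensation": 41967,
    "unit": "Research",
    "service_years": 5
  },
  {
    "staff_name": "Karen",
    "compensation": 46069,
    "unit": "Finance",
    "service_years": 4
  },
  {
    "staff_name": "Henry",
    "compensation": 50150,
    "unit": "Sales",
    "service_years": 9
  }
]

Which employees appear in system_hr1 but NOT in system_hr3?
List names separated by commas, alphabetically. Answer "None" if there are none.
Bob, Mona, Rita

Schema mapping: "full_name" (system_hr1) = "staff_name" (system_hr3) = employee name

Names in system_hr1: ['Bob', 'Mona', 'Rita']
Names in system_hr3: ['Carol', 'Henry', 'Karen']

In system_hr1 but not system_hr3: ['Bob', 'Mona', 'Rita']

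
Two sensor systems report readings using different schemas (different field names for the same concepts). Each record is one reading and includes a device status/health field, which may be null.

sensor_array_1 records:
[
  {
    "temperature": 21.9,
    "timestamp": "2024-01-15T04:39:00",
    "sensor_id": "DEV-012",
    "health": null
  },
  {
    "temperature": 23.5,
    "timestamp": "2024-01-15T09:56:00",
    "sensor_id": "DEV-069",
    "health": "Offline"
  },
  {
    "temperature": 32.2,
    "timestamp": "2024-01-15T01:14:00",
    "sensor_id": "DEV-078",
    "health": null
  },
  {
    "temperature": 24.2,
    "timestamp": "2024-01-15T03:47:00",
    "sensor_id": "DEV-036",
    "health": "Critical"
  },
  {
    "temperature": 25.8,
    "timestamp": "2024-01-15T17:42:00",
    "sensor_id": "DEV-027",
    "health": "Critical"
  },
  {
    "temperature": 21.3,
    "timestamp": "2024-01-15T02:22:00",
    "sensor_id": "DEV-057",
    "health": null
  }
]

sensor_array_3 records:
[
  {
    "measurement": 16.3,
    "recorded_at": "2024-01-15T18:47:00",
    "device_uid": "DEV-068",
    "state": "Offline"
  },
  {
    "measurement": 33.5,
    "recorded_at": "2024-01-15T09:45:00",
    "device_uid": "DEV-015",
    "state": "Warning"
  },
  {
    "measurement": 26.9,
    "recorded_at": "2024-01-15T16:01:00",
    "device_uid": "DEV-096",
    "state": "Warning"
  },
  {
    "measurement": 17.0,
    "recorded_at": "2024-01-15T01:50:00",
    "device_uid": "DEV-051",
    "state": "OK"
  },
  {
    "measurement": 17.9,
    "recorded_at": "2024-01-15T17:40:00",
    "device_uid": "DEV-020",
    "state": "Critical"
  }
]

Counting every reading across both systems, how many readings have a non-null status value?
8

Schema mapping: "health" (sensor_array_1) = "state" (sensor_array_3) = status

Non-null in sensor_array_1: 3
Non-null in sensor_array_3: 5

Total non-null: 3 + 5 = 8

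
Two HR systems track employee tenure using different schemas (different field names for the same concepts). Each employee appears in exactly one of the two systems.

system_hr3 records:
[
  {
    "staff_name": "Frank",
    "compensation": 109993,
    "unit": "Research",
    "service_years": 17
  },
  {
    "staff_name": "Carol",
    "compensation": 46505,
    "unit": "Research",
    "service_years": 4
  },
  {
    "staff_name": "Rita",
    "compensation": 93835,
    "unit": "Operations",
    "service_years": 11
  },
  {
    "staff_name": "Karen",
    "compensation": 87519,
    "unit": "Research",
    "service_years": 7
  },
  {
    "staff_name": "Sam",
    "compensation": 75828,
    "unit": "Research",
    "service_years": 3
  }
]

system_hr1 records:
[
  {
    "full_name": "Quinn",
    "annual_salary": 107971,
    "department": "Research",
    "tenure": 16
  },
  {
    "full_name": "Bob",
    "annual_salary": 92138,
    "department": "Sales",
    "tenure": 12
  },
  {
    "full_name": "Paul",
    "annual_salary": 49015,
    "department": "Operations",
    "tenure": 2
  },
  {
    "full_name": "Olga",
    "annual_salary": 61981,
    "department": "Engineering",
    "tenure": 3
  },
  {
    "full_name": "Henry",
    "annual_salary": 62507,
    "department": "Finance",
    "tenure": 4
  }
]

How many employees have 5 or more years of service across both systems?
5

Reconcile schemas: "service_years" (system_hr3) = "tenure" (system_hr1) = years of service

From system_hr3: 3 employees with >= 5 years
From system_hr1: 2 employees with >= 5 years

Total: 3 + 2 = 5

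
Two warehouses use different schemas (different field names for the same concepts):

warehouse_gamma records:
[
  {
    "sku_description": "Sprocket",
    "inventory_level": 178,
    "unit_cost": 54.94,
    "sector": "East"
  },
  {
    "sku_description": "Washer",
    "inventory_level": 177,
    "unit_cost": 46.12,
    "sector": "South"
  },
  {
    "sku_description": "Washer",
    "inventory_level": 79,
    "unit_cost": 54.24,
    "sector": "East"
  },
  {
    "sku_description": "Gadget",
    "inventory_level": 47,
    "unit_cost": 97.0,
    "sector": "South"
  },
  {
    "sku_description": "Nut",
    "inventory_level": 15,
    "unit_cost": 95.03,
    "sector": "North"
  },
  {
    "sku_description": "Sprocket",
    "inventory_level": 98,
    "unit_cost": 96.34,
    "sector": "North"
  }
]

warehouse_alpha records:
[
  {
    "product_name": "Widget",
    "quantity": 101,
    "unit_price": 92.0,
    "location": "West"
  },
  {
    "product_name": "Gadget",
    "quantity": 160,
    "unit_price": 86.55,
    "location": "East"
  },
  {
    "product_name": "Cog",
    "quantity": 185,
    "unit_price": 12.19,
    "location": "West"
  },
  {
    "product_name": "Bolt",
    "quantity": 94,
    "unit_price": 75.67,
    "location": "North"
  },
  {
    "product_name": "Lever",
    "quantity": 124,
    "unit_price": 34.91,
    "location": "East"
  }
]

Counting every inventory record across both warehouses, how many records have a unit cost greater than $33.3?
10

Schema mapping: "unit_cost" (warehouse_gamma) = "unit_price" (warehouse_alpha) = unit cost

Records > $33.3 in warehouse_gamma: 6
Records > $33.3 in warehouse_alpha: 4

Total count: 6 + 4 = 10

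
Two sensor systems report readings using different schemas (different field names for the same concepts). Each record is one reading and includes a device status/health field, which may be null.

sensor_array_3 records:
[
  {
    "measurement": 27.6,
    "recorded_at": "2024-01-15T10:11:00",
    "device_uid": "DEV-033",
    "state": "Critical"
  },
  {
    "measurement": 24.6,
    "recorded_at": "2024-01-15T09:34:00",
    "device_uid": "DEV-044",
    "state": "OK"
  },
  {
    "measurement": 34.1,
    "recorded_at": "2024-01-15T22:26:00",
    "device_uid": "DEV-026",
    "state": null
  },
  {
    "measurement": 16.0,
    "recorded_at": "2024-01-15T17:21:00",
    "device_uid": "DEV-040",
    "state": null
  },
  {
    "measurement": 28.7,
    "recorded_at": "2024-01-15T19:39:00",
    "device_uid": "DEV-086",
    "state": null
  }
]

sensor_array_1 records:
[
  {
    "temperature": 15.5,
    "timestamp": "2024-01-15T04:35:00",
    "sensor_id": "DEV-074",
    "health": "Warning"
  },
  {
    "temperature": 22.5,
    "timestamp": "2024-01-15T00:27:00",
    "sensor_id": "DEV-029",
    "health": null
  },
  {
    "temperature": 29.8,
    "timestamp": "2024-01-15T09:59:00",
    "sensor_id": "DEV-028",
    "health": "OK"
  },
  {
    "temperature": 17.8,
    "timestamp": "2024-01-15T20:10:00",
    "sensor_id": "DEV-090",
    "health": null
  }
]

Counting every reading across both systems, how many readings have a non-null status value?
4

Schema mapping: "state" (sensor_array_3) = "health" (sensor_array_1) = status

Non-null in sensor_array_3: 2
Non-null in sensor_array_1: 2

Total non-null: 2 + 2 = 4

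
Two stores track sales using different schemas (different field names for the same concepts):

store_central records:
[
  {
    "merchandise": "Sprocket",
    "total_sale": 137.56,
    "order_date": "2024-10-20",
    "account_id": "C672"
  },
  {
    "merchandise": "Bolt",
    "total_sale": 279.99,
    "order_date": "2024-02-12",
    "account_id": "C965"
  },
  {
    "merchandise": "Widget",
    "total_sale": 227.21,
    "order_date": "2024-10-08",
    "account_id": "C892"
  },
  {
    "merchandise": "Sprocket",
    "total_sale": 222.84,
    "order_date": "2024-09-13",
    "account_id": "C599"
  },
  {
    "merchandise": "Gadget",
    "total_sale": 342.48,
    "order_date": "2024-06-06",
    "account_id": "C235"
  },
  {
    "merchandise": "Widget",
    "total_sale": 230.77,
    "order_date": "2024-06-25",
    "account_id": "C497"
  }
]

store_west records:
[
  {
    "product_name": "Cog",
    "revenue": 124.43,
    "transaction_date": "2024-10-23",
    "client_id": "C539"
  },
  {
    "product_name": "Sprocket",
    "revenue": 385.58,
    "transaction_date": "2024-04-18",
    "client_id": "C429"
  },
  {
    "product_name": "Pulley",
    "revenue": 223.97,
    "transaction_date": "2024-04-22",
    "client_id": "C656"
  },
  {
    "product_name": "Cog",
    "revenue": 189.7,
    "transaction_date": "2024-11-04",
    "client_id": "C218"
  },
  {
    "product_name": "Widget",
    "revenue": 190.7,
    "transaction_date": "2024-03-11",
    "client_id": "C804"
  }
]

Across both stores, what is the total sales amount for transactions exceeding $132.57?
2430.8

Schema mapping: "total_sale" (store_central) = "revenue" (store_west) = sale amount

Sum of sales > $132.57 in store_central: 1440.85
Sum of sales > $132.57 in store_west: 989.95

Total: 1440.85 + 989.95 = 2430.8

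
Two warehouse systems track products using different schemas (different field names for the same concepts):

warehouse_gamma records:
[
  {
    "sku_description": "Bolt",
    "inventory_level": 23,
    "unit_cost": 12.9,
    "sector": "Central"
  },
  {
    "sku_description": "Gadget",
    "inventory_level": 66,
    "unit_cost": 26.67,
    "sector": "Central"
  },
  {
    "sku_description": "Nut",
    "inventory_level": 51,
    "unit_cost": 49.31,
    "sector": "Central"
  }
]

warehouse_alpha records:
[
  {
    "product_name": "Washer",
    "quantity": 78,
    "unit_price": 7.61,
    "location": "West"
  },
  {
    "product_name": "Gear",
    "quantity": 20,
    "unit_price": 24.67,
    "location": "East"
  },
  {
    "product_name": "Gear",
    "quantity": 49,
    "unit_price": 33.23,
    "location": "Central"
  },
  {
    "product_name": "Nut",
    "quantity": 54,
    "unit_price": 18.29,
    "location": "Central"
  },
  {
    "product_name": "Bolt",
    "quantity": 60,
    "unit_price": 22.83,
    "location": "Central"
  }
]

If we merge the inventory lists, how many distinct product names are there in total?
5

Schema mapping: "sku_description" (warehouse_gamma) = "product_name" (warehouse_alpha) = product name

Products in warehouse_gamma: ['Bolt', 'Gadget', 'Nut']
Products in warehouse_alpha: ['Bolt', 'Gear', 'Nut', 'Washer']

Union (unique products): ['Bolt', 'Gadget', 'Gear', 'Nut', 'Washer']
Count: 5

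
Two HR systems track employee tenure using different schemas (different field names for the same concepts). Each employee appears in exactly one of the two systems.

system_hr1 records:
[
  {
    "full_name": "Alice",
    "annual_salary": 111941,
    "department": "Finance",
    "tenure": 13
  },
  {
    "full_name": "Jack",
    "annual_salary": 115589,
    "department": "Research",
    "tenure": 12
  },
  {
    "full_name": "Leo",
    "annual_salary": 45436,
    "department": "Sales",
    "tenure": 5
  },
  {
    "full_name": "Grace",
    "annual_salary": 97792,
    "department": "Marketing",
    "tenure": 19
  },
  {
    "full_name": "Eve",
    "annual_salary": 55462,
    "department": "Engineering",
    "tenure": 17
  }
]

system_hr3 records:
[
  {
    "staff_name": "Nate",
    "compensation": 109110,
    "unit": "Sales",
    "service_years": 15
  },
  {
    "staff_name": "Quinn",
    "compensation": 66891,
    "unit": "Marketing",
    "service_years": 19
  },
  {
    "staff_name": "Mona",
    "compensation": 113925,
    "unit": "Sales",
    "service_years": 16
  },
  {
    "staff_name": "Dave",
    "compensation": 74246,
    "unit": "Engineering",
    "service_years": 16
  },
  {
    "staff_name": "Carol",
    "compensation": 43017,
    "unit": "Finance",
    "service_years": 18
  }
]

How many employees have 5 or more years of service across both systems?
10

Reconcile schemas: "tenure" (system_hr1) = "service_years" (system_hr3) = years of service

From system_hr1: 5 employees with >= 5 years
From system_hr3: 5 employees with >= 5 years

Total: 5 + 5 = 10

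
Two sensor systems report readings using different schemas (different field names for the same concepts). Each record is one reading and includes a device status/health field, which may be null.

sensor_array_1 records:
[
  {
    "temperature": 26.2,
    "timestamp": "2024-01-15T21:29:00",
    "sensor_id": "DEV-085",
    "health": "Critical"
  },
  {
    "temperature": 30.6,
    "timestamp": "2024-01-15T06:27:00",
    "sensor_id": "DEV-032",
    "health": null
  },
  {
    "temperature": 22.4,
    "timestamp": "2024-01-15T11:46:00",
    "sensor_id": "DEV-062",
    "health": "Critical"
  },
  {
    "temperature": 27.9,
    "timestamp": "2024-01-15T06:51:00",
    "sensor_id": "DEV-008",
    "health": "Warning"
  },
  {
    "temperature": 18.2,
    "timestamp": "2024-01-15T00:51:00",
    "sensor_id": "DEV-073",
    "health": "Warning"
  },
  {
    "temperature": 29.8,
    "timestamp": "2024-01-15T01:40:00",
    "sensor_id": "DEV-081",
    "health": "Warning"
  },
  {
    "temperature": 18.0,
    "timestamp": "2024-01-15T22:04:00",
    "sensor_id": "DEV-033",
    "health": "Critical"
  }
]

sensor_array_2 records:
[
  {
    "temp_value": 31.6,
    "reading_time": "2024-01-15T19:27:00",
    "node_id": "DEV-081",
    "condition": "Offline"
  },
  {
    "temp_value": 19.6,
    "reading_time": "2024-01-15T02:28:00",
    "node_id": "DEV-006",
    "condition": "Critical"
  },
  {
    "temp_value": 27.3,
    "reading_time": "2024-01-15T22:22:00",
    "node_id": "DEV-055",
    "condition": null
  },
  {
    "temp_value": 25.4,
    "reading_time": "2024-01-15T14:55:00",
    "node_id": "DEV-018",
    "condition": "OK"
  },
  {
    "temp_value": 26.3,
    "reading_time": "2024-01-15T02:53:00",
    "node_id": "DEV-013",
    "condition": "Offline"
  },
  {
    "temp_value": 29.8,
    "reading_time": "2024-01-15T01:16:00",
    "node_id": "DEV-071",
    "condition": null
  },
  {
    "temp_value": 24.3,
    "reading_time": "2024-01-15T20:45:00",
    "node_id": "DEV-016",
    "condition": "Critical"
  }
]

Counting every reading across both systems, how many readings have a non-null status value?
11

Schema mapping: "health" (sensor_array_1) = "condition" (sensor_array_2) = status

Non-null in sensor_array_1: 6
Non-null in sensor_array_2: 5

Total non-null: 6 + 5 = 11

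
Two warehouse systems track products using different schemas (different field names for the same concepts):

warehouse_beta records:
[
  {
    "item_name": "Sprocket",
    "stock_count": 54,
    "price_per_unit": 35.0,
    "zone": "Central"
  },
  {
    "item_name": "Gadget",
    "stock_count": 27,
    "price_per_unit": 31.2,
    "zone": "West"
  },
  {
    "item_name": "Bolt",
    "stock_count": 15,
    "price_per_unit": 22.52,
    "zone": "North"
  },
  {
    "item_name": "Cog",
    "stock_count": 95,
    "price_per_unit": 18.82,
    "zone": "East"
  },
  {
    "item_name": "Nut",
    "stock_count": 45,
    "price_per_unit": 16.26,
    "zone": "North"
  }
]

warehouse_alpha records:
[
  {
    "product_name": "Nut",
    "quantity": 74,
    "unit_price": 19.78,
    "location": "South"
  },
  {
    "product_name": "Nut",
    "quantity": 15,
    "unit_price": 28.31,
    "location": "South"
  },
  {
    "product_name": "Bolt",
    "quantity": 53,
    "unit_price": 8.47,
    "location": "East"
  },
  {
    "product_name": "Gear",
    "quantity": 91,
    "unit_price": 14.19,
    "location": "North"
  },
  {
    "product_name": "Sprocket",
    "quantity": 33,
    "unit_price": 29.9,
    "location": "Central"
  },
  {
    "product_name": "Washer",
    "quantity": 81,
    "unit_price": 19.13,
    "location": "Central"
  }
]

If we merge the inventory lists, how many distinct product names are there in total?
7

Schema mapping: "item_name" (warehouse_beta) = "product_name" (warehouse_alpha) = product name

Products in warehouse_beta: ['Bolt', 'Cog', 'Gadget', 'Nut', 'Sprocket']
Products in warehouse_alpha: ['Bolt', 'Gear', 'Nut', 'Sprocket', 'Washer']

Union (unique products): ['Bolt', 'Cog', 'Gadget', 'Gear', 'Nut', 'Sprocket', 'Washer']
Count: 7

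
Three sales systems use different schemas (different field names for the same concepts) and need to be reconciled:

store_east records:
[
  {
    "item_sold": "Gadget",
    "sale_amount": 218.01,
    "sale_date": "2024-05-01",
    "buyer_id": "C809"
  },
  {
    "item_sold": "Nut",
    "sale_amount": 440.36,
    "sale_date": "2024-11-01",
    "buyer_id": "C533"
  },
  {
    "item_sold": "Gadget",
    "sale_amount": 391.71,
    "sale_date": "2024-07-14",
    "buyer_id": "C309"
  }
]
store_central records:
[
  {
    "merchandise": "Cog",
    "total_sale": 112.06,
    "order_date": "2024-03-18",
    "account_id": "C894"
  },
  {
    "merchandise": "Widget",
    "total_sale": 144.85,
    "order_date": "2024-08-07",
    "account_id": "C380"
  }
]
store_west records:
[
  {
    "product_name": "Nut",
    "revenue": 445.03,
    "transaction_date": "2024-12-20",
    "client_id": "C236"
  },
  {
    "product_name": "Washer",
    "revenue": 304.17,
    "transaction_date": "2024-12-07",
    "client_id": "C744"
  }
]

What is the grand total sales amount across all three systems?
2056.19

Schema reconciliation - all amount fields map to sale amount:

store_east (sale_amount): 1050.08
store_central (total_sale): 256.91
store_west (revenue): 749.2

Grand total: 2056.19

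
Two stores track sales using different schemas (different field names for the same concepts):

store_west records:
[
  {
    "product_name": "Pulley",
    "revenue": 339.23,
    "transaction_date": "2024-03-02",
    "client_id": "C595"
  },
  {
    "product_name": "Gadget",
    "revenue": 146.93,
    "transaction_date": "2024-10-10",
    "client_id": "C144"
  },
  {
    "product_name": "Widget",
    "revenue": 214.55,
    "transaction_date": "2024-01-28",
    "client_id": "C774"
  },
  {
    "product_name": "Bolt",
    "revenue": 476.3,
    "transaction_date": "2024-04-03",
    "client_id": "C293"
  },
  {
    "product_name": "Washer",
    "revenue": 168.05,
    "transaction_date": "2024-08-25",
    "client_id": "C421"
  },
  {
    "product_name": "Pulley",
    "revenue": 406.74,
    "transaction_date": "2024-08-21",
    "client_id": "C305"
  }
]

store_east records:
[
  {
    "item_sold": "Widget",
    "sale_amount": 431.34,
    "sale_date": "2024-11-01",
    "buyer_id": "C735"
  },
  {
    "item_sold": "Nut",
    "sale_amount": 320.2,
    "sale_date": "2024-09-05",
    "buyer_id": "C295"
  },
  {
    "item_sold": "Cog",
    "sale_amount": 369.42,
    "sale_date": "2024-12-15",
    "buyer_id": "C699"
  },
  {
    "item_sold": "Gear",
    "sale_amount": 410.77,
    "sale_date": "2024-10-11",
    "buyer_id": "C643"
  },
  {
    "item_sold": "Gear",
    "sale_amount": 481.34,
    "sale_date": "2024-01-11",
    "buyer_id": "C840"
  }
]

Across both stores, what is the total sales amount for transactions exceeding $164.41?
3617.94

Schema mapping: "revenue" (store_west) = "sale_amount" (store_east) = sale amount

Sum of sales > $164.41 in store_west: 1604.87
Sum of sales > $164.41 in store_east: 2013.07

Total: 1604.87 + 2013.07 = 3617.94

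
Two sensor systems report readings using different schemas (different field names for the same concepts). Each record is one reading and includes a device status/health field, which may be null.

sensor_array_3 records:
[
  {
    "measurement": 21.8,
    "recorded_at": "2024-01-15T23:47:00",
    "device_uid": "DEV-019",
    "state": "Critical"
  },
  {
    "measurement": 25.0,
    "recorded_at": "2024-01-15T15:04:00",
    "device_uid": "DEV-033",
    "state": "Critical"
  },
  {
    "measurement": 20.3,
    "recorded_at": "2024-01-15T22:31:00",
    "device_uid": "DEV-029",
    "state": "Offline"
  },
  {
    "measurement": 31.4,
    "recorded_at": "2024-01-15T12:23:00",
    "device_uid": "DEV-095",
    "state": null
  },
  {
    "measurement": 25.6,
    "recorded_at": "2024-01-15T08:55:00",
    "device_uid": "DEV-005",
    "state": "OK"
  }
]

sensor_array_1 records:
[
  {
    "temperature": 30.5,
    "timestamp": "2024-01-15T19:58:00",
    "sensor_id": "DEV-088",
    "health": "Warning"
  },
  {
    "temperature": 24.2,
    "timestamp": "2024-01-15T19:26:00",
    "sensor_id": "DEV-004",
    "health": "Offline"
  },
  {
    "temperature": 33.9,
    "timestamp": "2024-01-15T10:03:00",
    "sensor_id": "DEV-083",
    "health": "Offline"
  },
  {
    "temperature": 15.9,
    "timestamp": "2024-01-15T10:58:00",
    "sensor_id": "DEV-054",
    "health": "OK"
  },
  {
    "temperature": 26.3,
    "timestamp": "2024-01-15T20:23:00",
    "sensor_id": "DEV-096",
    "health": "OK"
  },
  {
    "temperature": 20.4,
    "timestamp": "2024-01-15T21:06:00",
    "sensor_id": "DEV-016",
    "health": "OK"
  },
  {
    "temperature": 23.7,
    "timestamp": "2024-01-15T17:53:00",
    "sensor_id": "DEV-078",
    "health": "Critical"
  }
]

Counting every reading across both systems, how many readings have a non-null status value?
11

Schema mapping: "state" (sensor_array_3) = "health" (sensor_array_1) = status

Non-null in sensor_array_3: 4
Non-null in sensor_array_1: 7

Total non-null: 4 + 7 = 11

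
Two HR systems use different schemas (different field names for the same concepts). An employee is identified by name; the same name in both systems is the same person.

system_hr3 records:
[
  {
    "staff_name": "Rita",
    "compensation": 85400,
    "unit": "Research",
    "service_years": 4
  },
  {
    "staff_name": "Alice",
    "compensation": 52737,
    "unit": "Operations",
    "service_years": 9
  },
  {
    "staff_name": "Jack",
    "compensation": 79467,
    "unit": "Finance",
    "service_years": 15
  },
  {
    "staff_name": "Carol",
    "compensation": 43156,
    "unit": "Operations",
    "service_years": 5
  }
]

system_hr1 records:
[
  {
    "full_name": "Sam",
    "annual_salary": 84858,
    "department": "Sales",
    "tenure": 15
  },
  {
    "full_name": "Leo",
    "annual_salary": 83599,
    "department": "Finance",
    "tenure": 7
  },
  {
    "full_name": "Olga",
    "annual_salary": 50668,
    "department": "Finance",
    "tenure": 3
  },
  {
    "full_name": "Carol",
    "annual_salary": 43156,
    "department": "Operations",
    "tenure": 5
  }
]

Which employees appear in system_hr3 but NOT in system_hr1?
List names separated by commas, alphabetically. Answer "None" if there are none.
Alice, Jack, Rita

Schema mapping: "staff_name" (system_hr3) = "full_name" (system_hr1) = employee name

Names in system_hr3: ['Alice', 'Carol', 'Jack', 'Rita']
Names in system_hr1: ['Carol', 'Leo', 'Olga', 'Sam']

In system_hr3 but not system_hr1: ['Alice', 'Jack', 'Rita']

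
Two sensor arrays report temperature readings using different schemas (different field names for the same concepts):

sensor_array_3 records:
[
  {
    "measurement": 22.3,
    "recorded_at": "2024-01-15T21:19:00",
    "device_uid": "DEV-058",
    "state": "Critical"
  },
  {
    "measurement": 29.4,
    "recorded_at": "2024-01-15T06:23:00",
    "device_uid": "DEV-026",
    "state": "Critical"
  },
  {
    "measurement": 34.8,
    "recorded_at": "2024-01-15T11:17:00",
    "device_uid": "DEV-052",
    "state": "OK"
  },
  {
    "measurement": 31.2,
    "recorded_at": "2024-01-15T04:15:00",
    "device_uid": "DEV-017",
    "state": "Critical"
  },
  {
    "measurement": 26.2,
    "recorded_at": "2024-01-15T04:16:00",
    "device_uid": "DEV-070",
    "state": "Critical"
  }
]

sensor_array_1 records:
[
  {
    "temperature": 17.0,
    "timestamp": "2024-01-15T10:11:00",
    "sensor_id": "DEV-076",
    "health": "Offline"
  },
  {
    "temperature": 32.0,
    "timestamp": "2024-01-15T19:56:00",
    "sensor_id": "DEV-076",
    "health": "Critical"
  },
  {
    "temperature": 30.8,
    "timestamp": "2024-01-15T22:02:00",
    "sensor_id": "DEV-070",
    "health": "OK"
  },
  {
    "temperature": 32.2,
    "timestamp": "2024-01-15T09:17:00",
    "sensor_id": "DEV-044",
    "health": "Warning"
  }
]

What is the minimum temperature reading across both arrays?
17.0

Schema mapping: "measurement" (sensor_array_3) = "temperature" (sensor_array_1) = temperature reading

Minimum in sensor_array_3: 22.3
Minimum in sensor_array_1: 17.0

Overall minimum: min(22.3, 17.0) = 17.0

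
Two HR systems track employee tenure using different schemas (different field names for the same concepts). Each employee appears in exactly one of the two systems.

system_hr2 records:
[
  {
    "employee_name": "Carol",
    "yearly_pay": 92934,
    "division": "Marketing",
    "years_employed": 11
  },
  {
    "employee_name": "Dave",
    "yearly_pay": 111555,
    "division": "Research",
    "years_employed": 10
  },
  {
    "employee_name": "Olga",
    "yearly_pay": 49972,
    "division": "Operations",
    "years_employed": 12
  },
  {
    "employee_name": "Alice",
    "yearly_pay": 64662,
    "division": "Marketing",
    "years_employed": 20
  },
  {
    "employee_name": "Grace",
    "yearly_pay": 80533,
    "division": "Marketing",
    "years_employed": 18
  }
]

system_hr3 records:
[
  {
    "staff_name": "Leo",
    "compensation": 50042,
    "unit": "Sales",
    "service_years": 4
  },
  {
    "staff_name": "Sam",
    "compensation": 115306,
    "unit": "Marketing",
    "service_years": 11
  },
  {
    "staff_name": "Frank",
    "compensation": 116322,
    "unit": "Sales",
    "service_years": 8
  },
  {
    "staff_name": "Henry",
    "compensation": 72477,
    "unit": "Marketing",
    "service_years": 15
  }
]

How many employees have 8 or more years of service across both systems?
8

Reconcile schemas: "years_employed" (system_hr2) = "service_years" (system_hr3) = years of service

From system_hr2: 5 employees with >= 8 years
From system_hr3: 3 employees with >= 8 years

Total: 5 + 3 = 8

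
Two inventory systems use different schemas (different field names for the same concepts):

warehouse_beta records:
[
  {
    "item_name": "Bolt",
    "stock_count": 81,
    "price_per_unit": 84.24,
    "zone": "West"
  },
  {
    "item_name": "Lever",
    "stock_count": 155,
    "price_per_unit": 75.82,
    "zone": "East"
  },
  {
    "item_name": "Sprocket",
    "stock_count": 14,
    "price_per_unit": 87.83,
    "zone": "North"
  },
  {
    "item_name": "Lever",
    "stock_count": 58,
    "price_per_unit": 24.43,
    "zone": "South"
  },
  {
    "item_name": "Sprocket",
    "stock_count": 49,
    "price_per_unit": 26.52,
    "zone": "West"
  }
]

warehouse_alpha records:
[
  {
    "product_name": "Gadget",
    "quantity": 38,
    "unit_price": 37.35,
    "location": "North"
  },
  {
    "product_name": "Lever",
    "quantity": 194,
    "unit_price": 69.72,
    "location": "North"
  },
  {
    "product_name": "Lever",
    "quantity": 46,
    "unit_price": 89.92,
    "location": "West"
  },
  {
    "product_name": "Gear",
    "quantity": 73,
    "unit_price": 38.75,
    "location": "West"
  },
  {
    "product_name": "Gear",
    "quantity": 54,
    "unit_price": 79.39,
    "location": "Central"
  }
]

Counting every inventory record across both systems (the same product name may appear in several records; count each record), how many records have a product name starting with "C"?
0

Schema mapping: "item_name" (warehouse_beta) = "product_name" (warehouse_alpha) = product name

Records with product name starting with "C" in warehouse_beta: 0
Records with product name starting with "C" in warehouse_alpha: 0

Total: 0 + 0 = 0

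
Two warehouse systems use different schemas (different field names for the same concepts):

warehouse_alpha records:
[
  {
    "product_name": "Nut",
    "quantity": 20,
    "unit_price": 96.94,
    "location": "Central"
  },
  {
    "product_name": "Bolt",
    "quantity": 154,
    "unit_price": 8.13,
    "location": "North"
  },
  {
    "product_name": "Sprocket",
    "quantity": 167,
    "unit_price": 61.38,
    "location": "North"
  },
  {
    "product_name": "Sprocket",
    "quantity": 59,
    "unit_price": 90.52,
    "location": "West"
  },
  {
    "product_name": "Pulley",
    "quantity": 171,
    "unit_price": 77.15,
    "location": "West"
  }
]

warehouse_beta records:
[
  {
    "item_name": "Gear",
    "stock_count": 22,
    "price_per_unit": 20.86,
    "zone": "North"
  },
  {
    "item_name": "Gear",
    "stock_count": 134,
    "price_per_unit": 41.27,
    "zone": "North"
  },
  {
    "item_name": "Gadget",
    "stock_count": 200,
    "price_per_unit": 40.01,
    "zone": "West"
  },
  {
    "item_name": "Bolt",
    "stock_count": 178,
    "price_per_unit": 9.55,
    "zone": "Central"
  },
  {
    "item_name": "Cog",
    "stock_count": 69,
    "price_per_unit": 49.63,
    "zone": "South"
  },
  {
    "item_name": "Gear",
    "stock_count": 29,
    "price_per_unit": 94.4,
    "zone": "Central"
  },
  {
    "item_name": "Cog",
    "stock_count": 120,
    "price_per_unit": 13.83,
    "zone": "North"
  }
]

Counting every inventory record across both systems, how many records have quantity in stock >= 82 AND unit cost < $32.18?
3

Schema mappings:
- "quantity" (warehouse_alpha) = "stock_count" (warehouse_beta) = quantity
- "unit_price" (warehouse_alpha) = "price_per_unit" (warehouse_beta) = unit cost

Records meeting both conditions in warehouse_alpha: 1
Records meeting both conditions in warehouse_beta: 2

Total: 1 + 2 = 3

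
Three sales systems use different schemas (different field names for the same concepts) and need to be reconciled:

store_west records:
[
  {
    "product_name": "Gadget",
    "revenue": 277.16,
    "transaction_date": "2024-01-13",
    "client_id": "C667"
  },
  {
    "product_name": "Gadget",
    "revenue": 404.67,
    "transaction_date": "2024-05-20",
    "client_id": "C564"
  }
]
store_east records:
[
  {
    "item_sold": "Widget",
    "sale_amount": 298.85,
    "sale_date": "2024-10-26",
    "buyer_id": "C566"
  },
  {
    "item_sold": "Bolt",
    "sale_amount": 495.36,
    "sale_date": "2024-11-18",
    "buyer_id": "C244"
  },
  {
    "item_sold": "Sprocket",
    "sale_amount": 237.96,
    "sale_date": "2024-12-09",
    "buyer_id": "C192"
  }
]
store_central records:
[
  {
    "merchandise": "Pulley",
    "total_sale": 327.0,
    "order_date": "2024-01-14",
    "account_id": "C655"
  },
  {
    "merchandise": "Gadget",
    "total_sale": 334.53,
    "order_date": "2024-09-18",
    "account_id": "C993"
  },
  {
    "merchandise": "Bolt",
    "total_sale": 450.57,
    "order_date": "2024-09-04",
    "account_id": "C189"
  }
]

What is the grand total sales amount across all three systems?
2826.1

Schema reconciliation - all amount fields map to sale amount:

store_west (revenue): 681.83
store_east (sale_amount): 1032.17
store_central (total_sale): 1112.1

Grand total: 2826.1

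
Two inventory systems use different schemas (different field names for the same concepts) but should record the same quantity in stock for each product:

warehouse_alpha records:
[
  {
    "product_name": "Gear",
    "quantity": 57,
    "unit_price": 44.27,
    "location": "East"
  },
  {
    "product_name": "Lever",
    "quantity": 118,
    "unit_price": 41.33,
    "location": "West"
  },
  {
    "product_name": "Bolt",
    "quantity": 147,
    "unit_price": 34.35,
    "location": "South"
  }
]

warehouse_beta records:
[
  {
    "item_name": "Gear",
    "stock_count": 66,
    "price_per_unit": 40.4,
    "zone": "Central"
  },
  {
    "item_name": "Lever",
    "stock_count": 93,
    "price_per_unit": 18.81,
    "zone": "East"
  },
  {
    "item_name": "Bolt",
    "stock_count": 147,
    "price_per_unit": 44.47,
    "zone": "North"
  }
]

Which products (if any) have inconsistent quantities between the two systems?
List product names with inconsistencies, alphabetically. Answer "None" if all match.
Gear, Lever

Schema mappings:
- "product_name" (warehouse_alpha) = "item_name" (warehouse_beta) = product name
- "quantity" (warehouse_alpha) = "stock_count" (warehouse_beta) = quantity

Comparison:
  Gear: 57 vs 66 - MISMATCH
  Lever: 118 vs 93 - MISMATCH
  Bolt: 147 vs 147 - MATCH

Products with inconsistencies: Gear, Lever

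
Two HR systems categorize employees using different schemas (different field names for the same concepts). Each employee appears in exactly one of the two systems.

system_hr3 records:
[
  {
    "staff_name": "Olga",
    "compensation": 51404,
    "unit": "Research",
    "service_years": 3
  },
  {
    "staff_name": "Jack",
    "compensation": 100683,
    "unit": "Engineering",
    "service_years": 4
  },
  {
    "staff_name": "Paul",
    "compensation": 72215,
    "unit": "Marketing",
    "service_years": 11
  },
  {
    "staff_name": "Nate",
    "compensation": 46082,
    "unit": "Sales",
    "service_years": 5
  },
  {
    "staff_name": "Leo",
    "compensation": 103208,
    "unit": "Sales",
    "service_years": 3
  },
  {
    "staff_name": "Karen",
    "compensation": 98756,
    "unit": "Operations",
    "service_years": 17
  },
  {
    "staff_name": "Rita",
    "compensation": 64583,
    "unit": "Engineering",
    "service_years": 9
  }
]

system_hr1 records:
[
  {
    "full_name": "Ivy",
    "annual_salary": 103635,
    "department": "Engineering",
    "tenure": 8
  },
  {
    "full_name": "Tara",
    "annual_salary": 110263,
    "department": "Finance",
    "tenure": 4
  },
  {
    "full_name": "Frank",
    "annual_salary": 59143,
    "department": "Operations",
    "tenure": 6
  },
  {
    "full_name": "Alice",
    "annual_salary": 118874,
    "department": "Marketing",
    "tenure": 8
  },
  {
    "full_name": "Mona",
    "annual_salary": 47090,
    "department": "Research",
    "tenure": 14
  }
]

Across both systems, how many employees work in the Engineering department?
3

Schema mapping: "unit" (system_hr3) = "department" (system_hr1) = department

Engineering employees in system_hr3: 2
Engineering employees in system_hr1: 1

Total in Engineering: 2 + 1 = 3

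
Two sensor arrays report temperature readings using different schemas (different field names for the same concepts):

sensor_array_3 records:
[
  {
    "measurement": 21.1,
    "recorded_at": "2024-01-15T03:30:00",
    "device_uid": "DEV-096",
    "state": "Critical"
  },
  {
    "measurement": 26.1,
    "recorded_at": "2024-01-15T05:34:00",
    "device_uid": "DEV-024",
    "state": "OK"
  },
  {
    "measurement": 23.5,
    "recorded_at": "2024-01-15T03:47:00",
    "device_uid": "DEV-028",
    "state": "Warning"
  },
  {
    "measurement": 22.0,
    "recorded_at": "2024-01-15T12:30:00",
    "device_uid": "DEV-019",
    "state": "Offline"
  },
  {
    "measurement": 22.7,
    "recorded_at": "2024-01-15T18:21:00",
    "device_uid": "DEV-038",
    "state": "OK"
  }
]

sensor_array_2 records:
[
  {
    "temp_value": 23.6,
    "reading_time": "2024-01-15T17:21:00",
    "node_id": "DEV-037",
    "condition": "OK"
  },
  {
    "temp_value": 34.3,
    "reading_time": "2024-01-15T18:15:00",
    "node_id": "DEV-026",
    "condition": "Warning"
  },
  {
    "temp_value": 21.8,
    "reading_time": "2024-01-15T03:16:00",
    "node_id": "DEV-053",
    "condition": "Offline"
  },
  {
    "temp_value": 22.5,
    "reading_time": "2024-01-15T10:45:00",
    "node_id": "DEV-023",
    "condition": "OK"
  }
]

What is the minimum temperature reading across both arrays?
21.1

Schema mapping: "measurement" (sensor_array_3) = "temp_value" (sensor_array_2) = temperature reading

Minimum in sensor_array_3: 21.1
Minimum in sensor_array_2: 21.8

Overall minimum: min(21.1, 21.8) = 21.1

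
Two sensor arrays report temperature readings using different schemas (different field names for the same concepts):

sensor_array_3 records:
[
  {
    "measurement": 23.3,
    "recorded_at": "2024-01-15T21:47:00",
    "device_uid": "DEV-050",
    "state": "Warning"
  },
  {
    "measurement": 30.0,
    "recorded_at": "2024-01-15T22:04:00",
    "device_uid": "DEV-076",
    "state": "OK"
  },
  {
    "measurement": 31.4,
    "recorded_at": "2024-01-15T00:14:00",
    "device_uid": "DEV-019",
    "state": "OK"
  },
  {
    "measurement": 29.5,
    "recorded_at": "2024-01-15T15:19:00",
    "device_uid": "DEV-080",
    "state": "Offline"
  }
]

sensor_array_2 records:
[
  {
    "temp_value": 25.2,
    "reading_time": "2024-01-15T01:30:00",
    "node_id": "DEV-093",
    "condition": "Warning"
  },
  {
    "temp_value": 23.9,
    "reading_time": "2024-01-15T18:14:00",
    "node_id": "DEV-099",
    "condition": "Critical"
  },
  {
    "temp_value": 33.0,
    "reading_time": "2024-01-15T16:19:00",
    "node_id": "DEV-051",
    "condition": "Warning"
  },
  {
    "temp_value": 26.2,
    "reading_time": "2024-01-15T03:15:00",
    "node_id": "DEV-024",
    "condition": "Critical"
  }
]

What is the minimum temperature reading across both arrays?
23.3

Schema mapping: "measurement" (sensor_array_3) = "temp_value" (sensor_array_2) = temperature reading

Minimum in sensor_array_3: 23.3
Minimum in sensor_array_2: 23.9

Overall minimum: min(23.3, 23.9) = 23.3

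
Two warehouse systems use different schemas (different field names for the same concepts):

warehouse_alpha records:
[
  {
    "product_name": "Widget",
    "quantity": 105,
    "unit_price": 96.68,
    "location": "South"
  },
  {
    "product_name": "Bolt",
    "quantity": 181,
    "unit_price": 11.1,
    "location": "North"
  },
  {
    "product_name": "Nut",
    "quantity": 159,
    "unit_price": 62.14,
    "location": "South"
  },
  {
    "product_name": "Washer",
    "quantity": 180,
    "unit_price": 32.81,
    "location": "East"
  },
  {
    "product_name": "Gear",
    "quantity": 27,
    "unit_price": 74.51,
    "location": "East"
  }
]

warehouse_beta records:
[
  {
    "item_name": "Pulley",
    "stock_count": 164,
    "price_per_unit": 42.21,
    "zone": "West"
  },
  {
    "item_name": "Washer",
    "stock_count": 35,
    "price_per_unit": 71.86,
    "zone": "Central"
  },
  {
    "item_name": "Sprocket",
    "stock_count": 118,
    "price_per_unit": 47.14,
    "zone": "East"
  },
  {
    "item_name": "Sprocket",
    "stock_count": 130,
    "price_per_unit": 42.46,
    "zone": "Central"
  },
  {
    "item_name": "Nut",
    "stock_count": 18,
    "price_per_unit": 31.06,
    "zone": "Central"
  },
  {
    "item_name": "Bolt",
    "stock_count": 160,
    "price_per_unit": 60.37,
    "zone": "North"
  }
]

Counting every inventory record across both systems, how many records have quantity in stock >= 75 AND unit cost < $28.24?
1

Schema mappings:
- "quantity" (warehouse_alpha) = "stock_count" (warehouse_beta) = quantity
- "unit_price" (warehouse_alpha) = "price_per_unit" (warehouse_beta) = unit cost

Records meeting both conditions in warehouse_alpha: 1
Records meeting both conditions in warehouse_beta: 0

Total: 1 + 0 = 1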